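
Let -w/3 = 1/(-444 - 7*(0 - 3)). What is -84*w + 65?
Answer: 3027/47 ≈ 64.404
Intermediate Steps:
w = 1/141 (w = -3/(-444 - 7*(0 - 3)) = -3/(-444 - 7*(-3)) = -3/(-444 + 21) = -3/(-423) = -3*(-1/423) = 1/141 ≈ 0.0070922)
-84*w + 65 = -84*1/141 + 65 = -28/47 + 65 = 3027/47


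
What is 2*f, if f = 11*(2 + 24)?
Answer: 572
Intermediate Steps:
f = 286 (f = 11*26 = 286)
2*f = 2*286 = 572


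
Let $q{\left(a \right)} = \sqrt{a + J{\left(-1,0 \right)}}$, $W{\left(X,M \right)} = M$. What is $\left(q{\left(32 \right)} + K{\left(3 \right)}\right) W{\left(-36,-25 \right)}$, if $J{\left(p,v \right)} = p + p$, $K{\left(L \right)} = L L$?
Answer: $-225 - 25 \sqrt{30} \approx -361.93$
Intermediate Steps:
$K{\left(L \right)} = L^{2}$
$J{\left(p,v \right)} = 2 p$
$q{\left(a \right)} = \sqrt{-2 + a}$ ($q{\left(a \right)} = \sqrt{a + 2 \left(-1\right)} = \sqrt{a - 2} = \sqrt{-2 + a}$)
$\left(q{\left(32 \right)} + K{\left(3 \right)}\right) W{\left(-36,-25 \right)} = \left(\sqrt{-2 + 32} + 3^{2}\right) \left(-25\right) = \left(\sqrt{30} + 9\right) \left(-25\right) = \left(9 + \sqrt{30}\right) \left(-25\right) = -225 - 25 \sqrt{30}$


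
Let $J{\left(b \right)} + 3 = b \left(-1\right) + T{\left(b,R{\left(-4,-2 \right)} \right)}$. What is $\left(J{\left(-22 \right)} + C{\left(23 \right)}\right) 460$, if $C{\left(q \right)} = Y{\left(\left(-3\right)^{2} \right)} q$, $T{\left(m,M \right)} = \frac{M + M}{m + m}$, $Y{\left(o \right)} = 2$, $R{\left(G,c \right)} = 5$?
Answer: $\frac{327750}{11} \approx 29795.0$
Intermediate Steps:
$T{\left(m,M \right)} = \frac{M}{m}$ ($T{\left(m,M \right)} = \frac{2 M}{2 m} = 2 M \frac{1}{2 m} = \frac{M}{m}$)
$J{\left(b \right)} = -3 - b + \frac{5}{b}$ ($J{\left(b \right)} = -3 + \left(b \left(-1\right) + \frac{5}{b}\right) = -3 - \left(b - \frac{5}{b}\right) = -3 - b + \frac{5}{b}$)
$C{\left(q \right)} = 2 q$
$\left(J{\left(-22 \right)} + C{\left(23 \right)}\right) 460 = \left(\left(-3 - -22 + \frac{5}{-22}\right) + 2 \cdot 23\right) 460 = \left(\left(-3 + 22 + 5 \left(- \frac{1}{22}\right)\right) + 46\right) 460 = \left(\left(-3 + 22 - \frac{5}{22}\right) + 46\right) 460 = \left(\frac{413}{22} + 46\right) 460 = \frac{1425}{22} \cdot 460 = \frac{327750}{11}$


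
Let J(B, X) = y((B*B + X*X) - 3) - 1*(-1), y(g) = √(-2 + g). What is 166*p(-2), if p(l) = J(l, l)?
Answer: 166 + 166*√3 ≈ 453.52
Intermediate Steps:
J(B, X) = 1 + √(-5 + B² + X²) (J(B, X) = √(-2 + ((B*B + X*X) - 3)) - 1*(-1) = √(-2 + ((B² + X²) - 3)) + 1 = √(-2 + (-3 + B² + X²)) + 1 = √(-5 + B² + X²) + 1 = 1 + √(-5 + B² + X²))
p(l) = 1 + √(-5 + 2*l²) (p(l) = 1 + √(-5 + l² + l²) = 1 + √(-5 + 2*l²))
166*p(-2) = 166*(1 + √(-5 + 2*(-2)²)) = 166*(1 + √(-5 + 2*4)) = 166*(1 + √(-5 + 8)) = 166*(1 + √3) = 166 + 166*√3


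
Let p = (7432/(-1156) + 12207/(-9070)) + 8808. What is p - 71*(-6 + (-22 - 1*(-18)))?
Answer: 24928487257/2621230 ≈ 9510.2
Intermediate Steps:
p = 23067413957/2621230 (p = (7432*(-1/1156) + 12207*(-1/9070)) + 8808 = (-1858/289 - 12207/9070) + 8808 = -20379883/2621230 + 8808 = 23067413957/2621230 ≈ 8800.2)
p - 71*(-6 + (-22 - 1*(-18))) = 23067413957/2621230 - 71*(-6 + (-22 - 1*(-18))) = 23067413957/2621230 - 71*(-6 + (-22 + 18)) = 23067413957/2621230 - 71*(-6 - 4) = 23067413957/2621230 - 71*(-10) = 23067413957/2621230 - 1*(-710) = 23067413957/2621230 + 710 = 24928487257/2621230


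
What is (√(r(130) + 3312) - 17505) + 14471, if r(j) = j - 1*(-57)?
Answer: -3034 + √3499 ≈ -2974.8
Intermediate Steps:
r(j) = 57 + j (r(j) = j + 57 = 57 + j)
(√(r(130) + 3312) - 17505) + 14471 = (√((57 + 130) + 3312) - 17505) + 14471 = (√(187 + 3312) - 17505) + 14471 = (√3499 - 17505) + 14471 = (-17505 + √3499) + 14471 = -3034 + √3499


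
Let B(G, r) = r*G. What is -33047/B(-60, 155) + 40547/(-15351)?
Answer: 43405799/47588100 ≈ 0.91211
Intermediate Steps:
B(G, r) = G*r
-33047/B(-60, 155) + 40547/(-15351) = -33047/((-60*155)) + 40547/(-15351) = -33047/(-9300) + 40547*(-1/15351) = -33047*(-1/9300) - 40547/15351 = 33047/9300 - 40547/15351 = 43405799/47588100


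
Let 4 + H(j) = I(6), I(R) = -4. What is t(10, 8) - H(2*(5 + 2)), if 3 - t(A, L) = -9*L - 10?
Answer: 93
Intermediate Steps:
t(A, L) = 13 + 9*L (t(A, L) = 3 - (-9*L - 10) = 3 - (-10 - 9*L) = 3 + (10 + 9*L) = 13 + 9*L)
H(j) = -8 (H(j) = -4 - 4 = -8)
t(10, 8) - H(2*(5 + 2)) = (13 + 9*8) - 1*(-8) = (13 + 72) + 8 = 85 + 8 = 93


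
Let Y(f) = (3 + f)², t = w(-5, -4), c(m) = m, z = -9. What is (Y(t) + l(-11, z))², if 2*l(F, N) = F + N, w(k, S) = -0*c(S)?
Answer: 1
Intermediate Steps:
w(k, S) = 0 (w(k, S) = -0*S = -1*0 = 0)
t = 0
l(F, N) = F/2 + N/2 (l(F, N) = (F + N)/2 = F/2 + N/2)
(Y(t) + l(-11, z))² = ((3 + 0)² + ((½)*(-11) + (½)*(-9)))² = (3² + (-11/2 - 9/2))² = (9 - 10)² = (-1)² = 1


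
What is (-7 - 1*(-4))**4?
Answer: 81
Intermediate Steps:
(-7 - 1*(-4))**4 = (-7 + 4)**4 = (-3)**4 = 81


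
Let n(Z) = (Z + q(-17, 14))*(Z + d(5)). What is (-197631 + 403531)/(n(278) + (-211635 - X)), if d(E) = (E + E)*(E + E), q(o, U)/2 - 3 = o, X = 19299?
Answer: -102950/68217 ≈ -1.5092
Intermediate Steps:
q(o, U) = 6 + 2*o
d(E) = 4*E² (d(E) = (2*E)*(2*E) = 4*E²)
n(Z) = (-28 + Z)*(100 + Z) (n(Z) = (Z + (6 + 2*(-17)))*(Z + 4*5²) = (Z + (6 - 34))*(Z + 4*25) = (Z - 28)*(Z + 100) = (-28 + Z)*(100 + Z))
(-197631 + 403531)/(n(278) + (-211635 - X)) = (-197631 + 403531)/((-2800 + 278² + 72*278) + (-211635 - 1*19299)) = 205900/((-2800 + 77284 + 20016) + (-211635 - 19299)) = 205900/(94500 - 230934) = 205900/(-136434) = 205900*(-1/136434) = -102950/68217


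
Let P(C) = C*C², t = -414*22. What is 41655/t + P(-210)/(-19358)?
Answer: 13923805085/29385444 ≈ 473.83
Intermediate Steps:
t = -9108
P(C) = C³
41655/t + P(-210)/(-19358) = 41655/(-9108) + (-210)³/(-19358) = 41655*(-1/9108) - 9261000*(-1/19358) = -13885/3036 + 4630500/9679 = 13923805085/29385444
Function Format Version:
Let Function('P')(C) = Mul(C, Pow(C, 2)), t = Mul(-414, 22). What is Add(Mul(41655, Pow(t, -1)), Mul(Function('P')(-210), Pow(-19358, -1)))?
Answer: Rational(13923805085, 29385444) ≈ 473.83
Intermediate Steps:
t = -9108
Function('P')(C) = Pow(C, 3)
Add(Mul(41655, Pow(t, -1)), Mul(Function('P')(-210), Pow(-19358, -1))) = Add(Mul(41655, Pow(-9108, -1)), Mul(Pow(-210, 3), Pow(-19358, -1))) = Add(Mul(41655, Rational(-1, 9108)), Mul(-9261000, Rational(-1, 19358))) = Add(Rational(-13885, 3036), Rational(4630500, 9679)) = Rational(13923805085, 29385444)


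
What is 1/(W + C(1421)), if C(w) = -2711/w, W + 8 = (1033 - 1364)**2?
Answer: 1421/155672102 ≈ 9.1282e-6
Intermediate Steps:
W = 109553 (W = -8 + (1033 - 1364)**2 = -8 + (-331)**2 = -8 + 109561 = 109553)
1/(W + C(1421)) = 1/(109553 - 2711/1421) = 1/(155672102/1421) = 1421/155672102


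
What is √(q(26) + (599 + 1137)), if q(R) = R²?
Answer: 6*√67 ≈ 49.112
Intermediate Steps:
√(q(26) + (599 + 1137)) = √(26² + (599 + 1137)) = √(676 + 1736) = √2412 = 6*√67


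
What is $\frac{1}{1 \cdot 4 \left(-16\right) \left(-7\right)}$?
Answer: $\frac{1}{448} \approx 0.0022321$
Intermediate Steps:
$\frac{1}{1 \cdot 4 \left(-16\right) \left(-7\right)} = \frac{1}{4 \left(-16\right) \left(-7\right)} = \frac{1}{\left(-64\right) \left(-7\right)} = \frac{1}{448}$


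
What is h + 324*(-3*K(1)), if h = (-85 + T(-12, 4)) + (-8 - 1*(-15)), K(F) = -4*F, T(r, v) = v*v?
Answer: 3826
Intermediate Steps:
T(r, v) = v**2
h = -62 (h = (-85 + 4**2) + (-8 - 1*(-15)) = (-85 + 16) + (-8 + 15) = -69 + 7 = -62)
h + 324*(-3*K(1)) = -62 + 324*(-(-12)) = -62 + 324*(-3*(-4)) = -62 + 324*12 = -62 + 3888 = 3826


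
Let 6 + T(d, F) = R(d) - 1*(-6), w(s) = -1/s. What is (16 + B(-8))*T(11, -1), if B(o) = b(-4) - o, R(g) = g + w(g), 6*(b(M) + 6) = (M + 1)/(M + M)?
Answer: 4335/22 ≈ 197.05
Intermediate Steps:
b(M) = -6 + (1 + M)/(12*M) (b(M) = -6 + ((M + 1)/(M + M))/6 = -6 + ((1 + M)/((2*M)))/6 = -6 + ((1 + M)*(1/(2*M)))/6 = -6 + ((1 + M)/(2*M))/6 = -6 + (1 + M)/(12*M))
R(g) = g - 1/g
B(o) = -95/16 - o (B(o) = (1/12)*(1 - 71*(-4))/(-4) - o = (1/12)*(-¼)*(1 + 284) - o = (1/12)*(-¼)*285 - o = -95/16 - o)
T(d, F) = d - 1/d (T(d, F) = -6 + ((d - 1/d) - 1*(-6)) = -6 + ((d - 1/d) + 6) = -6 + (6 + d - 1/d) = d - 1/d)
(16 + B(-8))*T(11, -1) = (16 + (-95/16 - 1*(-8)))*(11 - 1/11) = (16 + (-95/16 + 8))*(11 - 1*1/11) = (16 + 33/16)*(11 - 1/11) = (289/16)*(120/11) = 4335/22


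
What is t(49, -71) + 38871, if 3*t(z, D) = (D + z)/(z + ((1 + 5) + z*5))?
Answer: 17491939/450 ≈ 38871.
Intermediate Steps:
t(z, D) = (D + z)/(3*(6 + 6*z)) (t(z, D) = ((D + z)/(z + ((1 + 5) + z*5)))/3 = ((D + z)/(z + (6 + 5*z)))/3 = ((D + z)/(6 + 6*z))/3 = (D + z)/(3*(6 + 6*z)))
t(49, -71) + 38871 = (-71 + 49)/(18*(1 + 49)) + 38871 = (1/18)*(-22)/50 + 38871 = (1/18)*(1/50)*(-22) + 38871 = -11/450 + 38871 = 17491939/450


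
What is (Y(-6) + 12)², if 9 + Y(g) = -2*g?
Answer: 225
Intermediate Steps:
Y(g) = -9 - 2*g
(Y(-6) + 12)² = ((-9 - 2*(-6)) + 12)² = ((-9 + 12) + 12)² = (3 + 12)² = 15² = 225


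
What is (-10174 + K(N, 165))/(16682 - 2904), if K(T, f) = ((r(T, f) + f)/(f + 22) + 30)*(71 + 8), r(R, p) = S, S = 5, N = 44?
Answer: -42527/75779 ≈ -0.56120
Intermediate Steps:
r(R, p) = 5
K(T, f) = 2370 + 79*(5 + f)/(22 + f) (K(T, f) = ((5 + f)/(f + 22) + 30)*(71 + 8) = ((5 + f)/(22 + f) + 30)*79 = (30 + (5 + f)/(22 + f))*79 = 2370 + 79*(5 + f)/(22 + f))
(-10174 + K(N, 165))/(16682 - 2904) = (-10174 + 79*(665 + 31*165)/(22 + 165))/(16682 - 2904) = (-10174 + 79*(665 + 5115)/187)/13778 = (-10174 + 79*(1/187)*5780)*(1/13778) = (-10174 + 26860/11)*(1/13778) = -85054/11*1/13778 = -42527/75779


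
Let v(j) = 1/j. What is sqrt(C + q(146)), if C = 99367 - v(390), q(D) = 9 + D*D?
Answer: sqrt(18357252810)/390 ≈ 347.41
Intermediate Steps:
q(D) = 9 + D**2
C = 38753129/390 (C = 99367 - 1/390 = 38753129/390 ≈ 99367.)
sqrt(C + q(146)) = sqrt(38753129/390 + (9 + 146**2)) = sqrt(38753129/390 + (9 + 21316)) = sqrt(38753129/390 + 21325) = sqrt(47069879/390) = sqrt(18357252810)/390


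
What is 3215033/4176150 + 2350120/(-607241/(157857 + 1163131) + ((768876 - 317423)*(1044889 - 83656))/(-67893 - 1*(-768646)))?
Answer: 10928104742024833021508987/2393954296293000215954850 ≈ 4.5649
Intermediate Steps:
3215033/4176150 + 2350120/(-607241/(157857 + 1163131) + ((768876 - 317423)*(1044889 - 83656))/(-67893 - 1*(-768646))) = 3215033*(1/4176150) + 2350120/(-607241/1320988 + (451453*961233)/(-67893 + 768646)) = 3215033/4176150 + 2350120/(-607241*1/1320988 + 433951521549/700753) = 3215033/4176150 + 2350120/(-607241/1320988 + 433951521549*(1/700753)) = 3215033/4176150 + 2350120/(-607241/1320988 + 433951521549/700753) = 3215033/4176150 + 2350120/(573244327022017939/925686303964) = 3215033/4176150 + 2350120*(925686303964/573244327022017939) = 3215033/4176150 + 2175473896671875680/573244327022017939 = 10928104742024833021508987/2393954296293000215954850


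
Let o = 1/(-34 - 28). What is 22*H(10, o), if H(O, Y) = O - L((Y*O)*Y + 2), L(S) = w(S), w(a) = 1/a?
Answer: 804496/3849 ≈ 209.01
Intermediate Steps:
L(S) = 1/S
o = -1/62 (o = 1/(-62) = -1/62 ≈ -0.016129)
H(O, Y) = O - 1/(2 + O*Y**2) (H(O, Y) = O - 1/((Y*O)*Y + 2) = O - 1/((O*Y)*Y + 2) = O - 1/(O*Y**2 + 2) = O - 1/(2 + O*Y**2))
22*H(10, o) = 22*(10 - 1/(2 + 10*(-1/62)**2)) = 22*(10 - 1/(2 + 10*(1/3844))) = 22*(10 - 1/(2 + 5/1922)) = 22*(10 - 1/3849/1922) = 22*(10 - 1*1922/3849) = 22*(10 - 1922/3849) = 22*(36568/3849) = 804496/3849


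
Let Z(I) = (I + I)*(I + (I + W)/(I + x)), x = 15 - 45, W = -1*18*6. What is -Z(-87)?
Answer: -14848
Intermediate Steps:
W = -108 (W = -18*6 = -108)
x = -30
Z(I) = 2*I*(I + (-108 + I)/(-30 + I)) (Z(I) = (I + I)*(I + (I - 108)/(I - 30)) = (2*I)*(I + (-108 + I)/(-30 + I)) = 2*I*(I + (-108 + I)/(-30 + I)))
-Z(-87) = -2*(-87)*(-108 + (-87)**2 - 29*(-87))/(-30 - 87) = -2*(-87)*(-108 + 7569 + 2523)/(-117) = -2*(-87)*(-1)*9984/117 = -1*14848 = -14848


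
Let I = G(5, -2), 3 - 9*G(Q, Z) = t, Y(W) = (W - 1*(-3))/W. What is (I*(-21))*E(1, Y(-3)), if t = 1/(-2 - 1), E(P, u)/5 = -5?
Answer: 1750/9 ≈ 194.44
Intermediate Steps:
Y(W) = (3 + W)/W (Y(W) = (W + 3)/W = (3 + W)/W)
E(P, u) = -25 (E(P, u) = 5*(-5) = -25)
t = -⅓ (t = 1/(-3) = -⅓ ≈ -0.33333)
G(Q, Z) = 10/27 (G(Q, Z) = ⅓ - ⅑*(-⅓) = ⅓ + 1/27 = 10/27)
I = 10/27 ≈ 0.37037
(I*(-21))*E(1, Y(-3)) = ((10/27)*(-21))*(-25) = -70/9*(-25) = 1750/9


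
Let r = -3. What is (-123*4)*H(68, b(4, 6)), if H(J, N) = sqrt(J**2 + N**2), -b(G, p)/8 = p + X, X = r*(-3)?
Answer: -1968*sqrt(1189) ≈ -67860.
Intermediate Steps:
X = 9 (X = -3*(-3) = 9)
b(G, p) = -72 - 8*p (b(G, p) = -8*(p + 9) = -8*(9 + p) = -72 - 8*p)
(-123*4)*H(68, b(4, 6)) = (-123*4)*sqrt(68**2 + (-72 - 8*6)**2) = -492*sqrt(4624 + (-72 - 48)**2) = -492*sqrt(4624 + (-120)**2) = -492*sqrt(4624 + 14400) = -1968*sqrt(1189)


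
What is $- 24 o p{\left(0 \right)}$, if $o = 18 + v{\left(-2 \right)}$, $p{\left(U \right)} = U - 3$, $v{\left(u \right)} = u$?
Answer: $1152$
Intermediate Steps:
$p{\left(U \right)} = -3 + U$
$o = 16$ ($o = 18 - 2 = 16$)
$- 24 o p{\left(0 \right)} = \left(-24\right) 16 \left(-3 + 0\right) = \left(-384\right) \left(-3\right) = 1152$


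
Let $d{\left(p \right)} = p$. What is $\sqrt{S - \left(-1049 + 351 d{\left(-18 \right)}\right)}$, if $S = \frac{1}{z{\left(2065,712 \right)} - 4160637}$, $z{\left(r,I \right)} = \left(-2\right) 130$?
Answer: $\frac{\sqrt{127545341339073606}}{4160897} \approx 85.831$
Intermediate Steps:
$z{\left(r,I \right)} = -260$
$S = - \frac{1}{4160897}$ ($S = \frac{1}{-260 - 4160637} = \frac{1}{-4160897} = - \frac{1}{4160897} \approx -2.4033 \cdot 10^{-7}$)
$\sqrt{S - \left(-1049 + 351 d{\left(-18 \right)}\right)} = \sqrt{- \frac{1}{4160897} + \left(1049 - -6318\right)} = \sqrt{- \frac{1}{4160897} + \left(1049 + 6318\right)} = \sqrt{- \frac{1}{4160897} + 7367} = \sqrt{\frac{30653328198}{4160897}} = \frac{\sqrt{127545341339073606}}{4160897}$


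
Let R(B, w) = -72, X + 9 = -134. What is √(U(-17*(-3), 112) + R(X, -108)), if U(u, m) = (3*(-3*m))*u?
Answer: 6*I*√1430 ≈ 226.89*I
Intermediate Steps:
X = -143 (X = -9 - 134 = -143)
U(u, m) = -9*m*u (U(u, m) = (-9*m)*u = -9*m*u)
√(U(-17*(-3), 112) + R(X, -108)) = √(-9*112*(-17*(-3)) - 72) = √(-9*112*51 - 72) = √(-51408 - 72) = √(-51480) = 6*I*√1430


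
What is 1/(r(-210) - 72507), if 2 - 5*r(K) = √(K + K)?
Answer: -1812665/131430176509 + 10*I*√105/131430176509 ≈ -1.3792e-5 + 7.7965e-10*I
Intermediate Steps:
r(K) = ⅖ - √2*√K/5 (r(K) = ⅖ - √(K + K)/5 = ⅖ - √2*√K/5)
1/(r(-210) - 72507) = 1/((⅖ - √2*√(-210)/5) - 72507) = 1/((⅖ - √2*I*√210/5) - 72507) = 1/((⅖ - 2*I*√105/5) - 72507) = 1/(-362533/5 - 2*I*√105/5)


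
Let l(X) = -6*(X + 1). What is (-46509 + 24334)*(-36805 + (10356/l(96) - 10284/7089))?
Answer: 187168573332075/229211 ≈ 8.1658e+8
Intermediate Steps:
l(X) = -6 - 6*X (l(X) = -6*(1 + X) = -6 - 6*X)
(-46509 + 24334)*(-36805 + (10356/l(96) - 10284/7089)) = (-46509 + 24334)*(-36805 + (10356/(-6 - 6*96) - 10284/7089)) = -22175*(-36805 + (10356/(-6 - 576) - 10284*1/7089)) = -22175*(-36805 + (10356/(-582) - 3428/2363)) = -22175*(-36805 + (10356*(-1/582) - 3428/2363)) = -22175*(-36805 + (-1726/97 - 3428/2363)) = -22175*(-36805 - 4411054/229211) = -22175*(-8440521909/229211) = 187168573332075/229211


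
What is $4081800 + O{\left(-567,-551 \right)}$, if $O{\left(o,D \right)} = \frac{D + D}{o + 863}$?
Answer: $\frac{604105849}{148} \approx 4.0818 \cdot 10^{6}$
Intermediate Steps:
$O{\left(o,D \right)} = \frac{2 D}{863 + o}$
$4081800 + O{\left(-567,-551 \right)} = 4081800 + 2 \left(-551\right) \frac{1}{863 - 567} = 4081800 + 2 \left(-551\right) \frac{1}{296} = 4081800 - \frac{551}{148} = \frac{604105849}{148}$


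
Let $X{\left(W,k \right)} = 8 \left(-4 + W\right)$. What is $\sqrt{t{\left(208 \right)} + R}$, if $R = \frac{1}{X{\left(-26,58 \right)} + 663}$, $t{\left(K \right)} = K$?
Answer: $\frac{\sqrt{4135295}}{141} \approx 14.422$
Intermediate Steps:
$X{\left(W,k \right)} = -32 + 8 W$
$R = \frac{1}{423}$ ($R = \frac{1}{\left(-32 + 8 \left(-26\right)\right) + 663} = \frac{1}{\left(-32 - 208\right) + 663} = \frac{1}{-240 + 663} = \frac{1}{423} \approx 0.0023641$)
$\sqrt{t{\left(208 \right)} + R} = \sqrt{208 + \frac{1}{423}} = \sqrt{\frac{87985}{423}} = \frac{\sqrt{4135295}}{141}$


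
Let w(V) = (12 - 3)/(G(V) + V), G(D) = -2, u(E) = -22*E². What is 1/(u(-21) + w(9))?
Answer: -7/67905 ≈ -0.00010309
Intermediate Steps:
w(V) = 9/(-2 + V) (w(V) = (12 - 3)/(-2 + V) = 9/(-2 + V))
1/(u(-21) + w(9)) = 1/(-22*(-21)² + 9/(-2 + 9)) = 1/(-22*441 + 9/7) = 1/(-9702 + 9*(⅐)) = 1/(-9702 + 9/7) = 1/(-67905/7) = -7/67905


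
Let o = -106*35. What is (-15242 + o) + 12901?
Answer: -6051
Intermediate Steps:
o = -3710
(-15242 + o) + 12901 = (-15242 - 3710) + 12901 = -18952 + 12901 = -6051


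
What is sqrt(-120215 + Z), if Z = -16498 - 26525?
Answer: I*sqrt(163238) ≈ 404.03*I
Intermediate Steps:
Z = -43023
sqrt(-120215 + Z) = sqrt(-120215 - 43023) = sqrt(-163238) = I*sqrt(163238)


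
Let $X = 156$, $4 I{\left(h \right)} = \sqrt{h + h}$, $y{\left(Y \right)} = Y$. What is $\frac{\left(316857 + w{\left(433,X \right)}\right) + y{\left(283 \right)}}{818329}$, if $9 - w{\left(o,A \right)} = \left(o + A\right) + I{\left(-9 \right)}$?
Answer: $\frac{316560}{818329} - \frac{3 i \sqrt{2}}{3273316} \approx 0.38684 - 1.2961 \cdot 10^{-6} i$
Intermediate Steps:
$I{\left(h \right)} = \frac{\sqrt{2} \sqrt{h}}{4}$ ($I{\left(h \right)} = \frac{\sqrt{h + h}}{4} = \frac{\sqrt{2 h}}{4} = \frac{\sqrt{2} \sqrt{h}}{4}$)
$w{\left(o,A \right)} = 9 - A - o - \frac{3 i \sqrt{2}}{4}$ ($w{\left(o,A \right)} = 9 - \left(\left(o + A\right) + \frac{\sqrt{2} \sqrt{-9}}{4}\right) = 9 - \left(\left(A + o\right) + \frac{\sqrt{2} \cdot 3 i}{4}\right) = 9 - \left(\left(A + o\right) + \frac{3 i \sqrt{2}}{4}\right) = 9 - \left(A + o + \frac{3 i \sqrt{2}}{4}\right) = 9 - A - o - \frac{3 i \sqrt{2}}{4}$)
$\frac{\left(316857 + w{\left(433,X \right)}\right) + y{\left(283 \right)}}{818329} = \frac{\left(316857 - \left(580 + \frac{3 i \sqrt{2}}{4}\right)\right) + 283}{818329} = \left(\left(316857 - \left(580 + \frac{3 i \sqrt{2}}{4}\right)\right) + 283\right) \frac{1}{818329} = \left(\left(316277 - \frac{3 i \sqrt{2}}{4}\right) + 283\right) \frac{1}{818329} = \left(316560 - \frac{3 i \sqrt{2}}{4}\right) \frac{1}{818329} = \frac{316560}{818329} - \frac{3 i \sqrt{2}}{3273316}$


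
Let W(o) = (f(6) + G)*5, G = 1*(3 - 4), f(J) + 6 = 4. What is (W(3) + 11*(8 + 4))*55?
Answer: 6435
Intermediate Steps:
f(J) = -2 (f(J) = -6 + 4 = -2)
G = -1 (G = 1*(-1) = -1)
W(o) = -15 (W(o) = (-2 - 1)*5 = -3*5 = -15)
(W(3) + 11*(8 + 4))*55 = (-15 + 11*(8 + 4))*55 = (-15 + 11*12)*55 = (-15 + 132)*55 = 117*55 = 6435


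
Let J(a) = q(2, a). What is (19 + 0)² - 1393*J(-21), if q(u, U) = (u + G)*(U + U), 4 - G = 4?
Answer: 117373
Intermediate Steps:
G = 0 (G = 4 - 1*4 = 4 - 4 = 0)
q(u, U) = 2*U*u (q(u, U) = (u + 0)*(U + U) = u*(2*U) = 2*U*u)
J(a) = 4*a (J(a) = 2*a*2 = 4*a)
(19 + 0)² - 1393*J(-21) = (19 + 0)² - 5572*(-21) = 19² - 1393*(-84) = 361 + 117012 = 117373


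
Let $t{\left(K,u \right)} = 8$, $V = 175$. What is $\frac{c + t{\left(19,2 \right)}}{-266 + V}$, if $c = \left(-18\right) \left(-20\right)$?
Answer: $- \frac{368}{91} \approx -4.044$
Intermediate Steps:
$c = 360$
$\frac{c + t{\left(19,2 \right)}}{-266 + V} = \frac{360 + 8}{-266 + 175} = \frac{368}{-91} = 368 \left(- \frac{1}{91}\right) = - \frac{368}{91}$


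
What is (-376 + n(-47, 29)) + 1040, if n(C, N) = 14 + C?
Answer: 631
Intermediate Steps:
(-376 + n(-47, 29)) + 1040 = (-376 + (14 - 47)) + 1040 = (-376 - 33) + 1040 = -409 + 1040 = 631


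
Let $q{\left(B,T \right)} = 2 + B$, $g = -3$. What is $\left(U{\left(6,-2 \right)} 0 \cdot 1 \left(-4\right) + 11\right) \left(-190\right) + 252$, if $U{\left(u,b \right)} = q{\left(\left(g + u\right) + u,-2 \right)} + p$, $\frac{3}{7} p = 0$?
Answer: $-1838$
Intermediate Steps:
$p = 0$ ($p = \frac{7}{3} \cdot 0 = 0$)
$U{\left(u,b \right)} = -1 + 2 u$ ($U{\left(u,b \right)} = \left(2 + \left(\left(-3 + u\right) + u\right)\right) + 0 = \left(2 + \left(-3 + 2 u\right)\right) + 0 = \left(-1 + 2 u\right) + 0 = -1 + 2 u$)
$\left(U{\left(6,-2 \right)} 0 \cdot 1 \left(-4\right) + 11\right) \left(-190\right) + 252 = \left(\left(-1 + 2 \cdot 6\right) 0 \cdot 1 \left(-4\right) + 11\right) \left(-190\right) + 252 = \left(\left(-1 + 12\right) 0 \left(-4\right) + 11\right) \left(-190\right) + 252 = \left(11 \cdot 0 + 11\right) \left(-190\right) + 252 = \left(0 + 11\right) \left(-190\right) + 252 = 11 \left(-190\right) + 252 = -2090 + 252 = -1838$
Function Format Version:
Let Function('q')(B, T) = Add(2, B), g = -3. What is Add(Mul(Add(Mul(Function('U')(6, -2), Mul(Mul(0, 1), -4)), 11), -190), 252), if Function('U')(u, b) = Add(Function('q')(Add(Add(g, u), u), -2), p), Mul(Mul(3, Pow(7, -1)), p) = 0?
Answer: -1838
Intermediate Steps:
p = 0 (p = Mul(Rational(7, 3), 0) = 0)
Function('U')(u, b) = Add(-1, Mul(2, u)) (Function('U')(u, b) = Add(Add(2, Add(Add(-3, u), u)), 0) = Add(Add(2, Add(-3, Mul(2, u))), 0) = Add(Add(-1, Mul(2, u)), 0) = Add(-1, Mul(2, u)))
Add(Mul(Add(Mul(Function('U')(6, -2), Mul(Mul(0, 1), -4)), 11), -190), 252) = Add(Mul(Add(Mul(Add(-1, Mul(2, 6)), Mul(Mul(0, 1), -4)), 11), -190), 252) = Add(Mul(Add(Mul(Add(-1, 12), Mul(0, -4)), 11), -190), 252) = Add(Mul(Add(Mul(11, 0), 11), -190), 252) = Add(Mul(Add(0, 11), -190), 252) = Add(Mul(11, -190), 252) = Add(-2090, 252) = -1838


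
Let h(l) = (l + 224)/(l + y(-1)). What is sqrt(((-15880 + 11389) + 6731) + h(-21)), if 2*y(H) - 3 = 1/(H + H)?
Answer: 6*sqrt(386547)/79 ≈ 47.220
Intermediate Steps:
y(H) = 3/2 + 1/(4*H) (y(H) = 3/2 + 1/(2*(H + H)) = 3/2 + 1/(2*((2*H))) = 3/2 + (1/(2*H))/2 = 3/2 + 1/(4*H))
h(l) = (224 + l)/(5/4 + l) (h(l) = (l + 224)/(l + (1/4)*(1 + 6*(-1))/(-1)) = (224 + l)/(l + (1/4)*(-1)*(1 - 6)) = (224 + l)/(l + (1/4)*(-1)*(-5)) = (224 + l)/(l + 5/4) = (224 + l)/(5/4 + l))
sqrt(((-15880 + 11389) + 6731) + h(-21)) = sqrt(((-15880 + 11389) + 6731) + 4*(224 - 21)/(5 + 4*(-21))) = sqrt((-4491 + 6731) + 4*203/(5 - 84)) = sqrt(2240 + 4*203/(-79)) = sqrt(2240 + 4*(-1/79)*203) = sqrt(2240 - 812/79) = sqrt(176148/79) = 6*sqrt(386547)/79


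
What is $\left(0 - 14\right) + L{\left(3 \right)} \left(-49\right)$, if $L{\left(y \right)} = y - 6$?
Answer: $133$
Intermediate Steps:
$L{\left(y \right)} = -6 + y$ ($L{\left(y \right)} = y - 6 = -6 + y$)
$\left(0 - 14\right) + L{\left(3 \right)} \left(-49\right) = \left(0 - 14\right) + \left(-6 + 3\right) \left(-49\right) = \left(0 - 14\right) - -147 = -14 + 147 = 133$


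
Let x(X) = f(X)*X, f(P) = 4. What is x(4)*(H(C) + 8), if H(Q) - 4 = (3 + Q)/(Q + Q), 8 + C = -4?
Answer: 198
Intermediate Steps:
C = -12 (C = -8 - 4 = -12)
H(Q) = 4 + (3 + Q)/(2*Q) (H(Q) = 4 + (3 + Q)/(Q + Q) = 4 + (3 + Q)/((2*Q)) = 4 + (3 + Q)*(1/(2*Q)) = 4 + (3 + Q)/(2*Q))
x(X) = 4*X
x(4)*(H(C) + 8) = (4*4)*((3/2)*(1 + 3*(-12))/(-12) + 8) = 16*((3/2)*(-1/12)*(1 - 36) + 8) = 16*((3/2)*(-1/12)*(-35) + 8) = 16*(35/8 + 8) = 16*(99/8) = 198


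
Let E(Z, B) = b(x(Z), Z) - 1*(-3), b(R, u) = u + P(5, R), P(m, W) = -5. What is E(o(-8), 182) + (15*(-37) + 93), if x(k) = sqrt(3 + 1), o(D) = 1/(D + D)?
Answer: -7425/16 ≈ -464.06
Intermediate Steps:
o(D) = 1/(2*D)
x(k) = 2 (x(k) = sqrt(4) = 2)
b(R, u) = -5 + u (b(R, u) = u - 5 = -5 + u)
E(Z, B) = -2 + Z (E(Z, B) = (-5 + Z) - 1*(-3) = (-5 + Z) + 3 = -2 + Z)
E(o(-8), 182) + (15*(-37) + 93) = (-2 + (1/2)/(-8)) + (15*(-37) + 93) = (-2 + (1/2)*(-1/8)) + (-555 + 93) = (-2 - 1/16) - 462 = -33/16 - 462 = -7425/16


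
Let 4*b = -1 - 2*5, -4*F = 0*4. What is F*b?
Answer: 0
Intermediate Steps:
F = 0 (F = -0*4 = -1/4*0 = 0)
b = -11/4 (b = (-1 - 2*5)/4 = (-1 - 10)/4 = (1/4)*(-11) = -11/4 ≈ -2.7500)
F*b = 0*(-11/4) = 0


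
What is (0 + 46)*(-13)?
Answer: -598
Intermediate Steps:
(0 + 46)*(-13) = 46*(-13) = -598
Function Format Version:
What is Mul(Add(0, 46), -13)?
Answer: -598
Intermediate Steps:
Mul(Add(0, 46), -13) = Mul(46, -13) = -598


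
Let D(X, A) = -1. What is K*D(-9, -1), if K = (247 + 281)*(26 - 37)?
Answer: 5808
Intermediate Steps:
K = -5808 (K = 528*(-11) = -5808)
K*D(-9, -1) = -5808*(-1) = 5808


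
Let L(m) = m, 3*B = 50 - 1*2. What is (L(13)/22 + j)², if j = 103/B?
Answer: 1530169/30976 ≈ 49.399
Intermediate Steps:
B = 16 (B = (50 - 1*2)/3 = (50 - 2)/3 = (⅓)*48 = 16)
j = 103/16 ≈ 6.4375
(L(13)/22 + j)² = (13/22 + 103/16)² = (1237/176)² = 1530169/30976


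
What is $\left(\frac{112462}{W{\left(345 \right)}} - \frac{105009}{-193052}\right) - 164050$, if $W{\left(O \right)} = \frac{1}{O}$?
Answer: $\frac{438742927217}{11356} \approx 3.8635 \cdot 10^{7}$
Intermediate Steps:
$\left(\frac{112462}{W{\left(345 \right)}} - \frac{105009}{-193052}\right) - 164050 = \left(\frac{112462}{\frac{1}{345}} - \frac{105009}{-193052}\right) - 164050 = \left(112462 \frac{1}{\frac{1}{345}} - - \frac{6177}{11356}\right) - 164050 = \left(112462 \cdot 345 + \frac{6177}{11356}\right) - 164050 = \left(38799390 + \frac{6177}{11356}\right) - 164050 = \frac{440605879017}{11356} - 164050 = \frac{438742927217}{11356}$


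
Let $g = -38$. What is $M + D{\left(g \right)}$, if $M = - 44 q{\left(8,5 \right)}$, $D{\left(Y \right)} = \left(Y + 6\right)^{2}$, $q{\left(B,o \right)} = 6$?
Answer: $760$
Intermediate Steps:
$D{\left(Y \right)} = \left(6 + Y\right)^{2}$
$M = -264$ ($M = \left(-44\right) 6 = -264$)
$M + D{\left(g \right)} = -264 + \left(6 - 38\right)^{2} = -264 + \left(-32\right)^{2} = -264 + 1024 = 760$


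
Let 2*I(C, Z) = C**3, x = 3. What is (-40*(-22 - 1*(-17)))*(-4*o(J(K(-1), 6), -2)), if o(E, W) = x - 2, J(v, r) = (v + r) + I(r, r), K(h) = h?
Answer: -800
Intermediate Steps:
I(C, Z) = C**3/2
J(v, r) = r + v + r**3/2 (J(v, r) = (v + r) + r**3/2 = (r + v) + r**3/2 = r + v + r**3/2)
o(E, W) = 1 (o(E, W) = 3 - 2 = 1)
(-40*(-22 - 1*(-17)))*(-4*o(J(K(-1), 6), -2)) = (-40*(-22 - 1*(-17)))*(-4*1) = -40*(-22 + 17)*(-4) = -40*(-5)*(-4) = 200*(-4) = -800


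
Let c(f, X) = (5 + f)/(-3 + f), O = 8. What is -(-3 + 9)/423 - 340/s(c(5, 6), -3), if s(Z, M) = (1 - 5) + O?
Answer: -11987/141 ≈ -85.014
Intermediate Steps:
c(f, X) = (5 + f)/(-3 + f)
s(Z, M) = 4 (s(Z, M) = (1 - 5) + 8 = -4 + 8 = 4)
-(-3 + 9)/423 - 340/s(c(5, 6), -3) = -(-3 + 9)/423 - 340/4 = -1*6*(1/423) - 340*¼ = -6*1/423 - 85 = -2/141 - 85 = -11987/141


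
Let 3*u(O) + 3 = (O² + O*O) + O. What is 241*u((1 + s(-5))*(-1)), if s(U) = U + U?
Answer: 13496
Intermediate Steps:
s(U) = 2*U
u(O) = -1 + O/3 + 2*O²/3 (u(O) = -1 + ((O² + O*O) + O)/3 = -1 + ((O² + O²) + O)/3 = -1 + (2*O² + O)/3 = -1 + (O + 2*O²)/3 = -1 + (O/3 + 2*O²/3) = -1 + O/3 + 2*O²/3)
241*u((1 + s(-5))*(-1)) = 241*(-1 + ((1 + 2*(-5))*(-1))/3 + 2*((1 + 2*(-5))*(-1))²/3) = 241*(-1 + ((1 - 10)*(-1))/3 + 2*((1 - 10)*(-1))²/3) = 241*(-1 + (-9*(-1))/3 + 2*(-9*(-1))²/3) = 241*(-1 + (⅓)*9 + (⅔)*9²) = 241*(-1 + 3 + (⅔)*81) = 241*(-1 + 3 + 54) = 241*56 = 13496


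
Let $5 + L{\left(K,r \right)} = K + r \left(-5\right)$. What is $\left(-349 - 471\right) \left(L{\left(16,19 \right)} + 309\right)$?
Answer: $-184500$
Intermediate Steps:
$L{\left(K,r \right)} = -5 + K - 5 r$ ($L{\left(K,r \right)} = -5 + \left(K + r \left(-5\right)\right) = -5 + \left(K - 5 r\right) = -5 + K - 5 r$)
$\left(-349 - 471\right) \left(L{\left(16,19 \right)} + 309\right) = \left(-349 - 471\right) \left(\left(-5 + 16 - 95\right) + 309\right) = - 820 \left(\left(-5 + 16 - 95\right) + 309\right) = - 820 \left(-84 + 309\right) = \left(-820\right) 225 = -184500$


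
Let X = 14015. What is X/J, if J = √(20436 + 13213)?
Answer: 14015*√33649/33649 ≈ 76.402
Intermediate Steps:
J = √33649 ≈ 183.44
X/J = 14015/(√33649) = 14015*(√33649/33649) = 14015*√33649/33649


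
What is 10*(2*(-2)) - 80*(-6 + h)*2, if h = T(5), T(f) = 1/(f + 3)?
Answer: 900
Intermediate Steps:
T(f) = 1/(3 + f)
h = ⅛ (h = 1/(3 + 5) = 1/8 = ⅛ ≈ 0.12500)
10*(2*(-2)) - 80*(-6 + h)*2 = 10*(2*(-2)) - 80*(-6 + ⅛)*2 = 10*(-4) - (-470)*2 = -40 - 80*(-47/4) = -40 + 940 = 900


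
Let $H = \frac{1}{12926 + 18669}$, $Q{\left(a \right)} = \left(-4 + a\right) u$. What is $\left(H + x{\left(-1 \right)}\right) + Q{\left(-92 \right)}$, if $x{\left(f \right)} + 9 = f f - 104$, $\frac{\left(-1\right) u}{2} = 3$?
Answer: $\frac{14660081}{31595} \approx 464.0$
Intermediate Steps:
$u = -6$ ($u = \left(-2\right) 3 = -6$)
$Q{\left(a \right)} = 24 - 6 a$ ($Q{\left(a \right)} = \left(-4 + a\right) \left(-6\right) = 24 - 6 a$)
$H = \frac{1}{31595} \approx 3.1651 \cdot 10^{-5}$
$x{\left(f \right)} = -113 + f^{2}$ ($x{\left(f \right)} = -9 + \left(f f - 104\right) = -9 + \left(f^{2} - 104\right) = -9 + \left(-104 + f^{2}\right) = -113 + f^{2}$)
$\left(H + x{\left(-1 \right)}\right) + Q{\left(-92 \right)} = \left(\frac{1}{31595} - \left(113 - \left(-1\right)^{2}\right)\right) + \left(24 - -552\right) = \left(\frac{1}{31595} + \left(-113 + 1\right)\right) + \left(24 + 552\right) = \left(\frac{1}{31595} - 112\right) + 576 = - \frac{3538639}{31595} + 576 = \frac{14660081}{31595}$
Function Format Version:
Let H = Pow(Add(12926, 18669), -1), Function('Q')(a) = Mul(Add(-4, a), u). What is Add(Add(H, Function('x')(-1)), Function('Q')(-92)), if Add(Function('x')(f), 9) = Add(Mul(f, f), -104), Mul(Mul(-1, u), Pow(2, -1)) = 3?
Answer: Rational(14660081, 31595) ≈ 464.00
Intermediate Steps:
u = -6 (u = Mul(-2, 3) = -6)
Function('Q')(a) = Add(24, Mul(-6, a)) (Function('Q')(a) = Mul(Add(-4, a), -6) = Add(24, Mul(-6, a)))
H = Rational(1, 31595) (H = Pow(31595, -1) = Rational(1, 31595) ≈ 3.1651e-5)
Function('x')(f) = Add(-113, Pow(f, 2)) (Function('x')(f) = Add(-9, Add(Mul(f, f), -104)) = Add(-9, Add(Pow(f, 2), -104)) = Add(-9, Add(-104, Pow(f, 2))) = Add(-113, Pow(f, 2)))
Add(Add(H, Function('x')(-1)), Function('Q')(-92)) = Add(Add(Rational(1, 31595), Add(-113, Pow(-1, 2))), Add(24, Mul(-6, -92))) = Add(Add(Rational(1, 31595), Add(-113, 1)), Add(24, 552)) = Add(Add(Rational(1, 31595), -112), 576) = Add(Rational(-3538639, 31595), 576) = Rational(14660081, 31595)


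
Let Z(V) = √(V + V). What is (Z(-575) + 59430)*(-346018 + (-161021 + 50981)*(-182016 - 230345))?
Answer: 2696687266019460 + 226879292110*I*√46 ≈ 2.6967e+15 + 1.5388e+12*I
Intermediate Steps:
Z(V) = √2*√V (Z(V) = √(2*V) = √2*√V)
(Z(-575) + 59430)*(-346018 + (-161021 + 50981)*(-182016 - 230345)) = (√2*√(-575) + 59430)*(-346018 + (-161021 + 50981)*(-182016 - 230345)) = (√2*(5*I*√23) + 59430)*(-346018 - 110040*(-412361)) = (5*I*√46 + 59430)*(-346018 + 45376204440) = (59430 + 5*I*√46)*45375858422 = 2696687266019460 + 226879292110*I*√46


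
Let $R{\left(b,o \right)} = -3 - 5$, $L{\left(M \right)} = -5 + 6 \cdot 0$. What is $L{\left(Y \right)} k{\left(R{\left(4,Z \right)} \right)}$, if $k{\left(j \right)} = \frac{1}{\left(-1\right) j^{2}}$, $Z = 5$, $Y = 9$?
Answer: $\frac{5}{64} \approx 0.078125$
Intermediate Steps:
$L{\left(M \right)} = -5$ ($L{\left(M \right)} = -5 + 0 = -5$)
$R{\left(b,o \right)} = -8$
$k{\left(j \right)} = - \frac{1}{j^{2}}$
$L{\left(Y \right)} k{\left(R{\left(4,Z \right)} \right)} = - 5 \left(- \frac{1}{64}\right) = - 5 \left(\left(-1\right) \frac{1}{64}\right) = \left(-5\right) \left(- \frac{1}{64}\right) = \frac{5}{64}$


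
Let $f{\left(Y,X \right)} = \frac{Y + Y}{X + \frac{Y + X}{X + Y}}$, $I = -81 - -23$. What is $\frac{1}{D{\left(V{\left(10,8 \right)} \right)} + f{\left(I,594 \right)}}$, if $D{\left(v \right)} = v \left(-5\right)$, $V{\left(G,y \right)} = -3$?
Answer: $\frac{595}{8809} \approx 0.067545$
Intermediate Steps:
$D{\left(v \right)} = - 5 v$
$I = -58$ ($I = -81 + 23 = -58$)
$f{\left(Y,X \right)} = \frac{2 Y}{1 + X}$ ($f{\left(Y,X \right)} = \frac{2 Y}{X + \frac{X + Y}{X + Y}} = \frac{2 Y}{X + 1} = \frac{2 Y}{1 + X}$)
$\frac{1}{D{\left(V{\left(10,8 \right)} \right)} + f{\left(I,594 \right)}} = \frac{1}{\left(-5\right) \left(-3\right) + 2 \left(-58\right) \frac{1}{1 + 594}} = \frac{1}{15 + 2 \left(-58\right) \frac{1}{595}} = \frac{1}{15 - \frac{116}{595}} = \frac{1}{\frac{8809}{595}} = \frac{595}{8809}$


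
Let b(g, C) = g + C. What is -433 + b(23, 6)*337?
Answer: 9340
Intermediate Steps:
b(g, C) = C + g
-433 + b(23, 6)*337 = -433 + (6 + 23)*337 = -433 + 29*337 = -433 + 9773 = 9340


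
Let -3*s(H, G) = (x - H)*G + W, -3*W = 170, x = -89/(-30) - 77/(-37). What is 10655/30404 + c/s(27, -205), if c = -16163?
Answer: 337796427317/29992542668 ≈ 11.263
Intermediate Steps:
x = 5603/1110 (x = -89*(-1/30) - 77*(-1/37) = 89/30 + 77/37 = 5603/1110 ≈ 5.0477)
W = -170/3 (W = -1/3*170 = -170/3 ≈ -56.667)
s(H, G) = 170/9 - G*(5603/1110 - H)/3 (s(H, G) = -((5603/1110 - H)*G - 170/3)/3 = -(G*(5603/1110 - H) - 170/3)/3 = -(-170/3 + G*(5603/1110 - H))/3 = 170/9 - G*(5603/1110 - H)/3)
10655/30404 + c/s(27, -205) = 10655/30404 - 16163/(170/9 - 5603/3330*(-205) + (1/3)*(-205)*27) = 10655*(1/30404) - 16163/(170/9 + 229723/666 - 1845) = 10655/30404 - 16163/(-986467/666) = 10655/30404 - 16163*(-666/986467) = 10655/30404 + 10764558/986467 = 337796427317/29992542668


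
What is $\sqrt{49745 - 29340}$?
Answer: $\sqrt{20405} \approx 142.85$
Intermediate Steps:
$\sqrt{49745 - 29340} = \sqrt{20405}$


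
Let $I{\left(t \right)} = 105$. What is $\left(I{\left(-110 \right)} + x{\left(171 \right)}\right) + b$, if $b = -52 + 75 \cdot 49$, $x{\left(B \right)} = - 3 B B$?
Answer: $-83995$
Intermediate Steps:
$x{\left(B \right)} = - 3 B^{2}$
$b = 3623$ ($b = -52 + 3675 = 3623$)
$\left(I{\left(-110 \right)} + x{\left(171 \right)}\right) + b = \left(105 - 3 \cdot 171^{2}\right) + 3623 = \left(105 - 87723\right) + 3623 = -87618 + 3623 = -83995$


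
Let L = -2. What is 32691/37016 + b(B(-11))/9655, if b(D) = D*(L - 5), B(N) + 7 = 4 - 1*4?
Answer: 317445389/357389480 ≈ 0.88823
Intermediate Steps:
B(N) = -7 (B(N) = -7 + (4 - 1*4) = -7 + (4 - 4) = -7 + 0 = -7)
b(D) = -7*D (b(D) = D*(-2 - 5) = D*(-7) = -7*D)
32691/37016 + b(B(-11))/9655 = 32691/37016 - 7*(-7)/9655 = 32691*(1/37016) + 49*(1/9655) = 32691/37016 + 49/9655 = 317445389/357389480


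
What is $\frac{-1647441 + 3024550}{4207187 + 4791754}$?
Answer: $\frac{1377109}{8998941} \approx 0.15303$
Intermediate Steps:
$\frac{-1647441 + 3024550}{4207187 + 4791754} = \frac{1377109}{8998941}$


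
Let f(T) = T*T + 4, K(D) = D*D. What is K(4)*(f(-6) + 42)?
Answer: 1312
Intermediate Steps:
K(D) = D²
f(T) = 4 + T² (f(T) = T² + 4 = 4 + T²)
K(4)*(f(-6) + 42) = 4²*((4 + (-6)²) + 42) = 16*((4 + 36) + 42) = 16*(40 + 42) = 16*82 = 1312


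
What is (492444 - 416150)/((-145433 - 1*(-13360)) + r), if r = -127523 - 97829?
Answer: -76294/357425 ≈ -0.21345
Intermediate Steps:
r = -225352
(492444 - 416150)/((-145433 - 1*(-13360)) + r) = (492444 - 416150)/((-145433 - 1*(-13360)) - 225352) = 76294/((-145433 + 13360) - 225352) = 76294/(-132073 - 225352) = 76294/(-357425) = 76294*(-1/357425) = -76294/357425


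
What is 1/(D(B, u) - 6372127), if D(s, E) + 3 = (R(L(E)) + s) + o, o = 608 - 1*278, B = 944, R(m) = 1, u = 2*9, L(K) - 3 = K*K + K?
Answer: -1/6370855 ≈ -1.5696e-7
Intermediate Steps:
L(K) = 3 + K + K² (L(K) = 3 + (K*K + K) = 3 + (K² + K) = 3 + (K + K²) = 3 + K + K²)
u = 18
o = 330 (o = 608 - 278 = 330)
D(s, E) = 328 + s (D(s, E) = -3 + ((1 + s) + 330) = -3 + (331 + s) = 328 + s)
1/(D(B, u) - 6372127) = 1/((328 + 944) - 6372127) = 1/(1272 - 6372127) = 1/(-6370855) = -1/6370855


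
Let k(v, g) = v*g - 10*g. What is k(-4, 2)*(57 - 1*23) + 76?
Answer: -876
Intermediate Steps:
k(v, g) = -10*g + g*v (k(v, g) = g*v - 10*g = -10*g + g*v)
k(-4, 2)*(57 - 1*23) + 76 = (2*(-10 - 4))*(57 - 1*23) + 76 = (2*(-14))*(57 - 23) + 76 = -28*34 + 76 = -952 + 76 = -876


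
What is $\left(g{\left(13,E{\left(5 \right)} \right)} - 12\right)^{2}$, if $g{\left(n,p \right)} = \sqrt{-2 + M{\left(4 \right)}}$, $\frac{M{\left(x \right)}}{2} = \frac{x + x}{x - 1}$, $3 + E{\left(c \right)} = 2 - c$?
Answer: $\frac{\left(36 - \sqrt{30}\right)^{2}}{9} \approx 103.52$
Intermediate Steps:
$E{\left(c \right)} = -1 - c$ ($E{\left(c \right)} = -3 - \left(-2 + c\right) = -1 - c$)
$M{\left(x \right)} = \frac{4 x}{-1 + x}$ ($M{\left(x \right)} = 2 \frac{x + x}{x - 1} = 2 \frac{2 x}{-1 + x} = \frac{4 x}{-1 + x}$)
$g{\left(n,p \right)} = \frac{\sqrt{30}}{3}$ ($g{\left(n,p \right)} = \sqrt{-2 + 4 \cdot 4 \frac{1}{-1 + 4}} = \sqrt{-2 + 4 \cdot 4 \cdot \frac{1}{3}} = \sqrt{-2 + \frac{16}{3}} = \sqrt{\frac{10}{3}} = \frac{\sqrt{30}}{3}$)
$\left(g{\left(13,E{\left(5 \right)} \right)} - 12\right)^{2} = \left(\frac{\sqrt{30}}{3} - 12\right)^{2} = \left(-12 + \frac{\sqrt{30}}{3}\right)^{2}$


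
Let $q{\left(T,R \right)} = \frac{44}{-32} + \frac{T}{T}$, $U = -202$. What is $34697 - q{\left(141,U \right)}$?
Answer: $\frac{277579}{8} \approx 34697.0$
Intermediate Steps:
$q{\left(T,R \right)} = - \frac{3}{8}$ ($q{\left(T,R \right)} = 44 \left(- \frac{1}{32}\right) + 1 = - \frac{11}{8} + 1 = - \frac{3}{8}$)
$34697 - q{\left(141,U \right)} = 34697 - - \frac{3}{8} = 34697 + \frac{3}{8} = \frac{277579}{8}$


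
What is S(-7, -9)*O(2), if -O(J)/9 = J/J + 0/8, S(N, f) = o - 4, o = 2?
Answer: 18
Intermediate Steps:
S(N, f) = -2 (S(N, f) = 2 - 4 = -2)
O(J) = -9 (O(J) = -9*(J/J + 0/8) = -9*(1 + 0*(⅛)) = -9*(1 + 0) = -9*1 = -9)
S(-7, -9)*O(2) = -2*(-9) = 18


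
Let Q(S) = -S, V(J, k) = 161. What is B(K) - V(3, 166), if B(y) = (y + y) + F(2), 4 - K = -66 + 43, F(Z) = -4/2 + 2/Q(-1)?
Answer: -107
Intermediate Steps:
F(Z) = 0 (F(Z) = -4/2 + 2/((-1*(-1))) = -4*1/2 + 2/1 = -2 + 2*1 = -2 + 2 = 0)
K = 27 (K = 4 - (-66 + 43) = 4 - 1*(-23) = 4 + 23 = 27)
B(y) = 2*y (B(y) = (y + y) + 0 = 2*y + 0 = 2*y)
B(K) - V(3, 166) = 2*27 - 1*161 = 54 - 161 = -107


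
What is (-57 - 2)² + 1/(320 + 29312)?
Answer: 103148993/29632 ≈ 3481.0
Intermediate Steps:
(-57 - 2)² + 1/(320 + 29312) = (-59)² + 1/29632 = 3481 + 1/29632 = 103148993/29632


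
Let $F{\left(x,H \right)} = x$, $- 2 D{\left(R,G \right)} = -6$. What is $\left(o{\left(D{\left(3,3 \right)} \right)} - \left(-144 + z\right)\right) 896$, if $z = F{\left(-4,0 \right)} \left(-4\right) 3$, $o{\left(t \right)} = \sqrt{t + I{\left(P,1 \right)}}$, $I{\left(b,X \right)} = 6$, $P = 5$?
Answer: $88704$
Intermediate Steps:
$D{\left(R,G \right)} = 3$ ($D{\left(R,G \right)} = \left(- \frac{1}{2}\right) \left(-6\right) = 3$)
$o{\left(t \right)} = \sqrt{6 + t}$ ($o{\left(t \right)} = \sqrt{t + 6} = \sqrt{6 + t}$)
$z = 48$ ($z = \left(-4\right) \left(-4\right) 3 = 16 \cdot 3 = 48$)
$\left(o{\left(D{\left(3,3 \right)} \right)} - \left(-144 + z\right)\right) 896 = \left(\sqrt{6 + 3} + \left(144 - 48\right)\right) 896 = \left(\sqrt{9} + \left(144 - 48\right)\right) 896 = \left(3 + 96\right) 896 = 99 \cdot 896 = 88704$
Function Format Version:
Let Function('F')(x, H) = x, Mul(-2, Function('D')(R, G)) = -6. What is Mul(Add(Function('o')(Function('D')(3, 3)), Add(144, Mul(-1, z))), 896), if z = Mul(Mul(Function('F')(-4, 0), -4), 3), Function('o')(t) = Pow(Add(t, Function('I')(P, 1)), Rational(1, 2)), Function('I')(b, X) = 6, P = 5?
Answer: 88704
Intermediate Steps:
Function('D')(R, G) = 3 (Function('D')(R, G) = Mul(Rational(-1, 2), -6) = 3)
Function('o')(t) = Pow(Add(6, t), Rational(1, 2)) (Function('o')(t) = Pow(Add(t, 6), Rational(1, 2)) = Pow(Add(6, t), Rational(1, 2)))
z = 48 (z = Mul(Mul(-4, -4), 3) = Mul(16, 3) = 48)
Mul(Add(Function('o')(Function('D')(3, 3)), Add(144, Mul(-1, z))), 896) = Mul(Add(Pow(Add(6, 3), Rational(1, 2)), Add(144, Mul(-1, 48))), 896) = Mul(Add(Pow(9, Rational(1, 2)), Add(144, -48)), 896) = Mul(Add(3, 96), 896) = Mul(99, 896) = 88704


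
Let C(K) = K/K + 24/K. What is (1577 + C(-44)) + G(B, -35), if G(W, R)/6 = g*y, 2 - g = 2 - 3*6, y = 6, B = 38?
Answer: 24480/11 ≈ 2225.5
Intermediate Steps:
g = 18 (g = 2 - (2 - 3*6) = 2 - (2 - 18) = 2 - 1*(-16) = 2 + 16 = 18)
C(K) = 1 + 24/K
G(W, R) = 648 (G(W, R) = 6*(18*6) = 6*108 = 648)
(1577 + C(-44)) + G(B, -35) = (1577 + (24 - 44)/(-44)) + 648 = (1577 - 1/44*(-20)) + 648 = (1577 + 5/11) + 648 = 17352/11 + 648 = 24480/11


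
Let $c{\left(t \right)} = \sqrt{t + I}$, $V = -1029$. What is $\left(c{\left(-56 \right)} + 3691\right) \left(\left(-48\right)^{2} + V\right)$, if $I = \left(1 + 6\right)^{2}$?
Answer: $4706025 + 1275 i \sqrt{7} \approx 4.706 \cdot 10^{6} + 3373.3 i$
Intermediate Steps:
$I = 49$ ($I = 7^{2} = 49$)
$c{\left(t \right)} = \sqrt{49 + t}$ ($c{\left(t \right)} = \sqrt{t + 49} = \sqrt{49 + t}$)
$\left(c{\left(-56 \right)} + 3691\right) \left(\left(-48\right)^{2} + V\right) = \left(\sqrt{49 - 56} + 3691\right) \left(\left(-48\right)^{2} - 1029\right) = \left(\sqrt{-7} + 3691\right) \left(2304 - 1029\right) = \left(i \sqrt{7} + 3691\right) 1275 = \left(3691 + i \sqrt{7}\right) 1275 = 4706025 + 1275 i \sqrt{7}$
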